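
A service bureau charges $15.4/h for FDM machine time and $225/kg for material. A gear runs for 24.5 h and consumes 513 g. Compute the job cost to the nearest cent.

$492.73

Machine cost = 15.4 × 24.5, so $377.30.
Material cost = 225 × 513/1000 = $115.425.
Total = 377.30 + 115.425 = 492.725 ≈ $492.73.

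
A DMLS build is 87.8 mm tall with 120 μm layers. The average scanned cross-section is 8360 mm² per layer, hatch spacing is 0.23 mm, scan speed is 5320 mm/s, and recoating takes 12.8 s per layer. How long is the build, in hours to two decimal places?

3.99 hours

Number of layers: 87.8 / 0.12 → 732 (rounded up).
Per-layer scan distance = 8360 / 0.23, so 36347.8 mm.
Per-layer scan time: 36347.8 / 5320 → 6.8323 s.
Layer cycle = 6.8323 + 12.8 = 19.6323 s.
Build time = 732 × 19.6323 = 14370.8436 s = 3.99 hours.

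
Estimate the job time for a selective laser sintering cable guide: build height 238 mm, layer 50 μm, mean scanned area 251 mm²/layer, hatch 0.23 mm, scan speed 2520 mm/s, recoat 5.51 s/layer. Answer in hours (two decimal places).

7.86 hours

Layers = ⌈238/0.05⌉ = 4760.
Per-layer scan distance: 251 / 0.23 → 1091.3 mm.
Laser time per layer: 1091.3 / 2520 → 0.4331 s.
Layer cycle: 0.4331 + 5.51 → 5.9431 s.
Build time = 4760 × 5.9431 = 28289.156 s = 7.86 hours.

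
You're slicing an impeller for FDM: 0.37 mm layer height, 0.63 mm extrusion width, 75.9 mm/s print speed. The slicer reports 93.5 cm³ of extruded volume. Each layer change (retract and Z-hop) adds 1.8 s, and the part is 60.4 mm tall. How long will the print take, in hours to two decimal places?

1.55 hours

Line area = 0.37 × 0.63, so 0.2331 mm².
Total extruded path = 93500/0.2331 = 401115.4 mm.
Extrusion time = 401115.4 / 75.9 = 5284.8 s.
Layer count = ceil(60.4 / 0.37) = 164.
Layer-change overhead = 164 × 1.8, so 295.2 s.
Total = 5284.8 + 295.2 = 5580 s = 1.55 hours.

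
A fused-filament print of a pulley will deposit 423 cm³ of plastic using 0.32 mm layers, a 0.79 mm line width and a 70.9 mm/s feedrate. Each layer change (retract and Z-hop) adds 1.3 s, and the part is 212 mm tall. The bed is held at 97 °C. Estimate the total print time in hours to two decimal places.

6.80 hours

Bead cross-section: 0.32 × 0.79 → 0.2528 mm².
Total extruded path = 423000/0.2528 = 1673259.5 mm.
Time extruding: 1673259.5 / 70.9 → 23600.3 s.
Layer count = ceil(212 / 0.32) = 663.
Non-print overhead = 663 × 1.3 = 861.9 s.
Altogether 23600.3 + 861.9 = 24462.2 s, i.e. 6.80 hours.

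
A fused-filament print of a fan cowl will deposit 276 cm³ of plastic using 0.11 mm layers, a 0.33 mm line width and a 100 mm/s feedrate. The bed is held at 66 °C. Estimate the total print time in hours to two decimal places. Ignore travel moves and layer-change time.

Extrusion cross-section = 0.11 × 0.33, so 0.0363 mm².
Path length: 276000 mm³ / 0.0363 mm² → 7603305.8 mm.
Print-move time = 7603305.8 / 100, so 76033.1 s.
76033.1 s = 21.12 hours.

21.12 hours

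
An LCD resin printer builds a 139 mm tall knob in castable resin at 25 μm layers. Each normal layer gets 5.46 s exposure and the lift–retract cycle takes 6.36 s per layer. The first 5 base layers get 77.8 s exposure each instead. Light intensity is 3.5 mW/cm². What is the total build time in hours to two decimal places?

18.36 hours

Layer count = ceil(139 / 0.025) = 5560.
Bottom layers = 5 × (77.8 + 6.36), so 420.8 s.
Regular layers: 5555 × (5.46 + 6.36) → 65660.1 s.
Sum: 420.8 + 65660.1 = 66080.9 s → 18.36 hours.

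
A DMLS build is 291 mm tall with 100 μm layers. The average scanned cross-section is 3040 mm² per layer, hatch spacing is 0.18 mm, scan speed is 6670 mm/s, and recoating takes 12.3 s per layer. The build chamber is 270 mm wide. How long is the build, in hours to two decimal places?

11.99 hours

Layer count = ceil(291 / 0.1) = 2910.
Per-layer scan distance: 3040 / 0.18 → 16888.9 mm.
Laser time per layer = 16888.9 / 6670 = 2.5321 s.
Per-layer time = 2.5321 + 12.3, so 14.8321 s.
Total: 2910 × 14.8321 s = 43161.411 s → 11.99 hours.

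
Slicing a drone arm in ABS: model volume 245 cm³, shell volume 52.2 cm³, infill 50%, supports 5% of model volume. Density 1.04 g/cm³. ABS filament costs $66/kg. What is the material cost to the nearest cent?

$11.04

Interior volume = 245 − 52.2, so 192.8 cm³.
Deposited infill = 0.50 × 192.8 = 96.4 cm³.
Support = 0.05 × 245 = 12.25 cm³.
Total extruded = 52.2 + 96.4 + 12.25 = 160.85 cm³.
Mass = 160.85 × 1.04, so 167.284 g.
Cost = 167.284 g / 1000 × $66/kg = $11.04.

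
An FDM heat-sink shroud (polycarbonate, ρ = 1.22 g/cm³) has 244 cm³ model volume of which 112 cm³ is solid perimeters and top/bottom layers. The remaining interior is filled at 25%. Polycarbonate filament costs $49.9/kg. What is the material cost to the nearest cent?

$8.83

Volume inside the shell = 244 − 112 = 132 cm³.
Infill volume = 0.25 × 132, so 33 cm³.
Total printed volume: 112 + 33 → 145 cm³.
Mass = 145 × 1.22 = 176.9 g.
At $49.9/kg: 176.9/1000 × 49.9 = $8.83.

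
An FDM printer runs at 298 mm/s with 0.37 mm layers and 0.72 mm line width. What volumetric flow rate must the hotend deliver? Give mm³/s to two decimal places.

A = 0.37 × 0.72 = 0.2664 mm².
Volumetric flow = 298 × 0.2664 = 79.39 mm³/s.

79.39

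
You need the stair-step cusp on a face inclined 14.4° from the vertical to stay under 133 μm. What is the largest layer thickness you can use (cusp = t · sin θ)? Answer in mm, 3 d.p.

0.535 mm

Layer height = cusp / sin(14.4°) = 0.133 / 0.2487 = 0.535 mm.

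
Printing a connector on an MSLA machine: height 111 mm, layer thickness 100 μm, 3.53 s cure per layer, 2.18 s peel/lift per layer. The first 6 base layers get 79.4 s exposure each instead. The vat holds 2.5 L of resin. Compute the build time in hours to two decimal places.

1.89 hours

Layers = ⌈111/0.1⌉ = 1110.
Burn-in layers = 6 × (79.4 + 2.18) = 489.48 s.
Normal layers = 1104 × (3.53 + 2.18), so 6303.84 s.
Total = 489.48 + 6303.84 = 6793.32 s = 1.89 hours.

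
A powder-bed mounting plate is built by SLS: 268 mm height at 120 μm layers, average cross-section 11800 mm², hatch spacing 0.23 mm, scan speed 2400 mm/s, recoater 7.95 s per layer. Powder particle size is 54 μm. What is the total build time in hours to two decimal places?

Number of layers: 268 / 0.12 → 2234 (rounded up).
Per-layer scan distance = 11800 / 0.23, so 51304.3 mm.
Per-layer scan time = 51304.3 / 2400, so 21.3768 s.
Per-layer time = 21.3768 + 7.95 = 29.3268 s.
Total: 2234 × 29.3268 s = 65516.0712 s → 18.20 hours.

18.20 hours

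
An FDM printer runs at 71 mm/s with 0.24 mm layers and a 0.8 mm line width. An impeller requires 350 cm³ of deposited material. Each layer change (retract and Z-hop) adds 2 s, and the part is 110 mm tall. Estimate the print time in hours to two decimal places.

7.39 hours

Line area = 0.24 × 0.8 = 0.192 mm².
Total extruded path = 350000/0.192 = 1822916.7 mm.
Print-move time = 1822916.7 / 71, so 25674.9 s.
Number of layers: 110 / 0.24 → 459 (rounded up).
Layer-change overhead: 459 × 2 → 918 s.
Altogether 25674.9 + 918 = 26592.9 s, i.e. 7.39 hours.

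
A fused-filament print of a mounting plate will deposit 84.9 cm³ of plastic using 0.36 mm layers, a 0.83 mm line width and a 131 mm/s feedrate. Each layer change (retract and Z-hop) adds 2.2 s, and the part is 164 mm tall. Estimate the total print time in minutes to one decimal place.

52.9 minutes

Extrusion cross-section = 0.36 × 0.83, so 0.2988 mm².
Toolpath length = 84.9 cm³ / 0.2988 mm² = 84900 / 0.2988 = 284136.5 mm.
Extrusion time = 284136.5 / 131 = 2169 s.
Layer count = ceil(164 / 0.36) = 456.
Z-hop total: 456 × 2.2 → 1003.2 s.
Altogether 2169 + 1003.2 = 3172.2 s, i.e. 52.9 minutes.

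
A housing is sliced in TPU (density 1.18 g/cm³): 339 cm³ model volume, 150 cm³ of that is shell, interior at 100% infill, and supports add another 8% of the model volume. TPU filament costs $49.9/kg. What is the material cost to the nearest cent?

Volume inside the shell = 339 − 150 = 189 cm³.
Infill volume = 1.00 × 189 = 189 cm³.
Support = 0.08 × 339, so 27.12 cm³.
Total printed volume = 150 + 189 + 27.12 = 366.12 cm³.
Mass: 366.12 × 1.18 → 432.0216 g.
At $49.9/kg: 432.0216/1000 × 49.9 = $21.56.

$21.56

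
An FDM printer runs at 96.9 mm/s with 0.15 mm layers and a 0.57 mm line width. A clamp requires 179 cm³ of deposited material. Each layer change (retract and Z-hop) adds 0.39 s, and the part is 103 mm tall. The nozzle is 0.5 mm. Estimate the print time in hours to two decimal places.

Extrusion cross-section: 0.15 × 0.57 → 0.0855 mm².
Total extruded path = 179000/0.0855 = 2093567.3 mm.
Print-move time = 2093567.3 / 96.9, so 21605.4 s.
Number of layers: 103 / 0.15 → 687 (rounded up).
Z-hop total = 687 × 0.39, so 267.93 s.
Altogether 21605.4 + 267.93 = 21873.33 s, i.e. 6.08 hours.

6.08 hours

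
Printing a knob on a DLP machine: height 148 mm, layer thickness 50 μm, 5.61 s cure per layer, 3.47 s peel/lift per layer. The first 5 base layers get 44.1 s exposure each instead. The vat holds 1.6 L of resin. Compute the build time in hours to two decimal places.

Layer count = ceil(148 / 0.05) = 2960.
Burn-in layers = 5 × (44.1 + 3.47) = 237.85 s.
Remaining layers: 2955 × (5.61 + 3.47) → 26831.4 s.
Total = 237.85 + 26831.4 = 27069.25 s = 7.52 hours.

7.52 hours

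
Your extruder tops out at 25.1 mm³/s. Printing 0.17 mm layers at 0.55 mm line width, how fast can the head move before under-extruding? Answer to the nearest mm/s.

268 mm/s

A = 0.17 × 0.55, so 0.0935 mm².
v_max = Q/A = 25.1/0.0935 = 268.45 mm/s → 268 mm/s.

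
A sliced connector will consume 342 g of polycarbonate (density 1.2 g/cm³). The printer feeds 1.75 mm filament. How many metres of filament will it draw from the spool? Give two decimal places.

118.49 m

Extruded volume: 342/1.2 = 285 cm³ (285000 mm³).
Cross-section of 1.75 mm filament: π·(1.75/2)² = 2.4053 mm².
Length = 285000 / 2.4053 = 118488.34 mm = 118.49 m.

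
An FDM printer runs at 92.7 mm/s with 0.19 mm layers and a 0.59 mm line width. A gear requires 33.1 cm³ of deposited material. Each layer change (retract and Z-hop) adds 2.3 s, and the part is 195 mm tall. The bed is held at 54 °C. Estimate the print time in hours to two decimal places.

1.54 hours

Line area = 0.19 × 0.59, so 0.1121 mm².
Total extruded path = 33100/0.1121 = 295272.1 mm.
Extrusion time: 295272.1 / 92.7 → 3185.2 s.
Number of layers: 195 / 0.19 → 1027 (rounded up).
Z-hop total = 1027 × 2.3, so 2362.1 s.
Altogether 3185.2 + 2362.1 = 5547.3 s, i.e. 1.54 hours.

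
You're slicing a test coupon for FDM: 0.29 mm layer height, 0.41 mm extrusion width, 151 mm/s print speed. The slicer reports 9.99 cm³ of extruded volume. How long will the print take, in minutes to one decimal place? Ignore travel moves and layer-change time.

9.3 minutes

Bead cross-section: 0.29 × 0.41 → 0.1189 mm².
Total extruded path = 9990/0.1189 = 84020.2 mm.
Time extruding = 84020.2 / 151 = 556.4 s.
556.4 s = 9.3 minutes.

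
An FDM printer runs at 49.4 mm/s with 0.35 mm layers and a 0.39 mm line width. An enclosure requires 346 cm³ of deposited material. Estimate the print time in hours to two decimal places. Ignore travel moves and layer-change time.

14.25 hours

Bead cross-section: 0.35 × 0.39 → 0.1365 mm².
Total extruded path = 346000/0.1365 = 2534798.5 mm.
Print-move time = 2534798.5 / 49.4, so 51311.7 s.
Converting: 51311.7 s = 14.25 hours.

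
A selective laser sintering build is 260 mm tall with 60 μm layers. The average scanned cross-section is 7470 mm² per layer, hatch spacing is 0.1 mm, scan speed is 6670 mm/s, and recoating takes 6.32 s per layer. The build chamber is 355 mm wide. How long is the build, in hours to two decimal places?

Number of layers: 260 / 0.06 → 4334 (rounded up).
Hatch length per layer = 7470 / 0.1 = 74700 mm.
Scan time per layer = 74700 / 6670, so 11.1994 s.
Layer cycle = 11.1994 + 6.32 = 17.5194 s.
Total: 4334 × 17.5194 s = 75929.0796 s → 21.09 hours.

21.09 hours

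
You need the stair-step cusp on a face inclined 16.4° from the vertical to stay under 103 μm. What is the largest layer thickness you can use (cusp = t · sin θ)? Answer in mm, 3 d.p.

0.365 mm

sin(16.4°) = 0.2823; t_max = 0.103/0.2823 = 0.365 mm.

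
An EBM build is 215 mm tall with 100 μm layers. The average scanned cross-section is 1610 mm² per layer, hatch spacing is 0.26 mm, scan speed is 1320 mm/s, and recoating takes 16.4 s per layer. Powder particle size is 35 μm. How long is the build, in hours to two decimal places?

12.60 hours

Layer count = ceil(215 / 0.1) = 2150.
Scan path per layer: 1610 / 0.26 → 6192.3 mm.
Beam time per layer = 6192.3 / 1320 = 4.6911 s.
Per-layer time = 4.6911 + 16.4 = 21.0911 s.
2150 layers × 21.0911 s/layer = 45345.865 s, i.e. 12.60 hours.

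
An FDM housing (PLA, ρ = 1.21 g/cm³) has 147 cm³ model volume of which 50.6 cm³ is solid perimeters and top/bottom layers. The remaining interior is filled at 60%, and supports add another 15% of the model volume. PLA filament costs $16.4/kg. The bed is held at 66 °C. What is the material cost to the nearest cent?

Infill region: 147 − 50.6 → 96.4 cm³.
Deposited infill: 0.60 × 96.4 → 57.84 cm³.
Support: 0.15 × 147 → 22.05 cm³.
Deposited volume = 50.6 + 57.84 + 22.05, so 130.49 cm³.
Mass = 130.49 × 1.21 = 157.8929 g.
Cost = 157.8929 g / 1000 × $16.4/kg = $2.59.

$2.59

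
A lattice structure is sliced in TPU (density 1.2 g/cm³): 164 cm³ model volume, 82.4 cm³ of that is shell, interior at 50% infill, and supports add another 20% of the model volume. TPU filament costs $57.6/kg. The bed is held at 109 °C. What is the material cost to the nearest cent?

$10.78

Volume inside the shell = 164 − 82.4, so 81.6 cm³.
Infill deposited = 0.50 × 81.6 = 40.8 cm³.
Support = 0.20 × 164 = 32.8 cm³.
Total extruded: 82.4 + 40.8 + 32.8 → 156 cm³.
Mass: 156 × 1.2 → 187.2 g.
At $57.6/kg: 187.2/1000 × 57.6 = $10.78.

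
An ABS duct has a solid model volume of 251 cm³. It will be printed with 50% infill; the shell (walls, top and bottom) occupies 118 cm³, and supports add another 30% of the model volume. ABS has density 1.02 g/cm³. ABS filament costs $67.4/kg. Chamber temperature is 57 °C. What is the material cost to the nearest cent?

$17.86

Interior volume = 251 − 118 = 133 cm³.
Deposited infill: 0.50 × 133 → 66.5 cm³.
Support = 0.30 × 251 = 75.3 cm³.
Total printed volume = 118 + 66.5 + 75.3 = 259.8 cm³.
Mass: 259.8 × 1.02 → 264.996 g.
At $67.4/kg: 264.996/1000 × 67.4 = $17.86.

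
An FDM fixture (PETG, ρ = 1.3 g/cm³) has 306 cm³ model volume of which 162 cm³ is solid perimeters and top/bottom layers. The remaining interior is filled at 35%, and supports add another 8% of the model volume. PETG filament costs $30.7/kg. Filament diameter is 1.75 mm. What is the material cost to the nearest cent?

Volume inside the shell: 306 − 162 → 144 cm³.
Deposited infill = 0.35 × 144, so 50.4 cm³.
Support = 0.08 × 306, so 24.48 cm³.
Total extruded = 162 + 50.4 + 24.48 = 236.88 cm³.
Mass = 236.88 × 1.3, so 307.944 g.
Cost = 307.944 g / 1000 × $30.7/kg = $9.45.

$9.45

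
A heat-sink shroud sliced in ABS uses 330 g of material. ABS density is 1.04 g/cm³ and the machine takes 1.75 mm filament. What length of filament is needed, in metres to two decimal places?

Extruded volume: 330/1.04 = 317.3077 cm³ (317307.7 mm³).
A = π r² = π × 0.875² = 2.4053 mm².
Length = 317307.7 / 2.4053 = 131920.22 mm = 131.92 m.

131.92 m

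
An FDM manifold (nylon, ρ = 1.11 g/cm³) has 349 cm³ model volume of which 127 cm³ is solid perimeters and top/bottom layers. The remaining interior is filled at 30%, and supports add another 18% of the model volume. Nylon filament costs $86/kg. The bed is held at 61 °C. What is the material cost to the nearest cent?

Volume inside the shell: 349 − 127 → 222 cm³.
Deposited infill: 0.30 × 222 → 66.6 cm³.
Support: 0.18 × 349 → 62.82 cm³.
Total extruded: 127 + 66.6 + 62.82 → 256.42 cm³.
Mass = 256.42 × 1.11, so 284.6262 g.
Cost = 284.6262 g / 1000 × $86/kg = $24.48.

$24.48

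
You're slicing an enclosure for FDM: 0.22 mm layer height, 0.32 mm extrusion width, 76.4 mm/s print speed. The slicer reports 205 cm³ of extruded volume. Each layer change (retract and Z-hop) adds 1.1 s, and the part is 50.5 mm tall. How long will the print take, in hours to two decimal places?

10.66 hours

Extrusion cross-section = 0.22 × 0.32 = 0.0704 mm².
Total extruded path = 205000/0.0704 = 2911931.8 mm.
Time extruding = 2911931.8 / 76.4, so 38114.3 s.
Layers = ⌈50.5/0.22⌉ = 230.
Non-print overhead: 230 × 1.1 → 253 s.
Altogether 38114.3 + 253 = 38367.3 s, i.e. 10.66 hours.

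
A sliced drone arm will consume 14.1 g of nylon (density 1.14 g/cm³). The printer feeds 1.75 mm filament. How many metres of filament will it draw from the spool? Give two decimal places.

5.14 m

Extruded volume: 14.1/1.14 = 12.3684 cm³ (12368.4 mm³).
Cross-section of 1.75 mm filament: π·(1.75/2)² = 2.4053 mm².
Length = 12368.4 / 2.4053 = 5142.14 mm = 5.14 m.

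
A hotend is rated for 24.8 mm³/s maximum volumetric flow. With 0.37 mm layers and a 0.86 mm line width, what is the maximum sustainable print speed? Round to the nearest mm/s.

78 mm/s

A: 0.37 × 0.86 → 0.3182 mm².
Max speed = 24.8 / 0.3182 = 77.94 ≈ 78 mm/s.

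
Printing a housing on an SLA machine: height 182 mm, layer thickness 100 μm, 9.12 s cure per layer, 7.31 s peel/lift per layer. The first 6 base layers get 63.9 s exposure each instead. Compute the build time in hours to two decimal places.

8.40 hours

Layers = ⌈182/0.1⌉ = 1820.
Base layers = 6 × (63.9 + 7.31), so 427.26 s.
Regular layers: 1814 × (9.12 + 7.31) → 29804.02 s.
Total = 427.26 + 29804.02 = 30231.28 s = 8.40 hours.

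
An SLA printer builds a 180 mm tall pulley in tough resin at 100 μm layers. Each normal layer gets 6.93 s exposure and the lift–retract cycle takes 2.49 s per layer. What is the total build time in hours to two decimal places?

4.71 hours

Number of layers: 180 / 0.1 → 1800 (rounded up).
Cycle time = 6.93 + 2.49 = 9.42 s.
Build time: 1800 × 9.42 s = 16956 s, i.e. 4.71 hours.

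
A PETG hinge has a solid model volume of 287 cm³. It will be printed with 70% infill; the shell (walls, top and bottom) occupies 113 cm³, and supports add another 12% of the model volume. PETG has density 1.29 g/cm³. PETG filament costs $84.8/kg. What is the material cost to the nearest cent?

Interior volume = 287 − 113 = 174 cm³.
Infill deposited: 0.70 × 174 → 121.8 cm³.
Support = 0.12 × 287, so 34.44 cm³.
Deposited volume = 113 + 121.8 + 34.44 = 269.24 cm³.
Mass = 269.24 × 1.29 = 347.3196 g.
Cost = 347.3196 g / 1000 × $84.8/kg = $29.45.

$29.45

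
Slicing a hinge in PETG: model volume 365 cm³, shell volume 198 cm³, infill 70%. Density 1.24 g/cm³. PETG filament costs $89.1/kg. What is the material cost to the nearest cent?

$34.79

Interior volume = 365 − 198, so 167 cm³.
Deposited infill = 0.70 × 167 = 116.9 cm³.
Deposited volume = 198 + 116.9, so 314.9 cm³.
Mass: 314.9 × 1.24 → 390.476 g.
At $89.1/kg: 390.476/1000 × 89.1 = $34.79.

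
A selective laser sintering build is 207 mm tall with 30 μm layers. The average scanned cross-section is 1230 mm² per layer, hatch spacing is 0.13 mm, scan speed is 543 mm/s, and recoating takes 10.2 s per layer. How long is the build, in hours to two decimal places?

52.95 hours

Number of layers: 207 / 0.03 → 6900 (rounded up).
Scan path per layer: 1230 / 0.13 → 9461.5 mm.
Scan time per layer: 9461.5 / 543 → 17.4245 s.
Per-layer time = 17.4245 + 10.2, so 27.6245 s.
6900 layers × 27.6245 s/layer = 190609.05 s, i.e. 52.95 hours.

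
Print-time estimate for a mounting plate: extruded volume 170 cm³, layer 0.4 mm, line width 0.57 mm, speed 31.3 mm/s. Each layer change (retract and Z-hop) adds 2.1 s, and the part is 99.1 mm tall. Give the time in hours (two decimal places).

Bead cross-section: 0.4 × 0.57 → 0.228 mm².
Total extruded path = 170000/0.228 = 745614 mm.
Print-move time = 745614 / 31.3, so 23821.5 s.
Layers = ⌈99.1/0.4⌉ = 248.
Layer-change overhead = 248 × 2.1 = 520.8 s.
Altogether 23821.5 + 520.8 = 24342.3 s, i.e. 6.76 hours.

6.76 hours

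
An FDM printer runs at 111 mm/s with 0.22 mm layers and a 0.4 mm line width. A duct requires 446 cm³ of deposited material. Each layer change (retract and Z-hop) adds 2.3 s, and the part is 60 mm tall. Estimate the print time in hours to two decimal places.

Line area = 0.22 × 0.4 = 0.088 mm².
Toolpath length = 446 cm³ / 0.088 mm² = 446000 / 0.088 = 5068181.8 mm.
Print-move time = 5068181.8 / 111, so 45659.3 s.
Number of layers: 60 / 0.22 → 273 (rounded up).
Non-print overhead = 273 × 2.3 = 627.9 s.
Total = 45659.3 + 627.9 = 46287.2 s = 12.86 hours.

12.86 hours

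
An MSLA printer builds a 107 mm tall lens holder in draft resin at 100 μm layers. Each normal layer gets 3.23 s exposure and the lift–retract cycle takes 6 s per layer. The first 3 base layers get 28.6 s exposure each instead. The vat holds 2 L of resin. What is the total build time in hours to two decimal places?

Layer count = ceil(107 / 0.1) = 1070.
Base layers = 3 × (28.6 + 6), so 103.8 s.
Regular layers = 1067 × (3.23 + 6) = 9848.41 s.
Sum: 103.8 + 9848.41 = 9952.21 s → 2.76 hours.

2.76 hours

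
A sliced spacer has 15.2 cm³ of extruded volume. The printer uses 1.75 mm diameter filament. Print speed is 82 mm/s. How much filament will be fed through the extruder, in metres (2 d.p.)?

6.32 m

A = π r² = π × 0.875² = 2.4053 mm².
Length = 15.2 cm³ / 2.4053 mm² = 15200 / 2.4053 = 6319.38 mm = 6.32 m.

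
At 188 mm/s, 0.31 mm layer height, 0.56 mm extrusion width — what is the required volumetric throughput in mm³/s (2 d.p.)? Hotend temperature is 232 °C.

32.64

A = 0.31 × 0.56 = 0.1736 mm².
Q = v·A = 188 × 0.1736 = 32.64 mm³/s.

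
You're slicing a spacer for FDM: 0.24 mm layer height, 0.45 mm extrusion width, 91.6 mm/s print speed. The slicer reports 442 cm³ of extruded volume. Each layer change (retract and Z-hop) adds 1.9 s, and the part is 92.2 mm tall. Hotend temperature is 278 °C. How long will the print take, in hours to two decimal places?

Bead cross-section = 0.24 × 0.45 = 0.108 mm².
Toolpath length = 442 cm³ / 0.108 mm² = 442000 / 0.108 = 4092592.6 mm.
Time extruding = 4092592.6 / 91.6 = 44679 s.
Number of layers: 92.2 / 0.24 → 385 (rounded up).
Layer-change overhead = 385 × 1.9, so 731.5 s.
Altogether 44679 + 731.5 = 45410.5 s, i.e. 12.61 hours.

12.61 hours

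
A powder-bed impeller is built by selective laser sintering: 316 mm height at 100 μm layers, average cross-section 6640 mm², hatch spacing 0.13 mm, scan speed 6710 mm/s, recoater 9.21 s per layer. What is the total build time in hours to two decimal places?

Number of layers: 316 / 0.1 → 3160 (rounded up).
Per-layer scan distance = 6640 / 0.13 = 51076.9 mm.
Per-layer scan time = 51076.9 / 6710, so 7.6121 s.
Layer cycle: 7.6121 + 9.21 → 16.8221 s.
Total: 3160 × 16.8221 s = 53157.836 s → 14.77 hours.

14.77 hours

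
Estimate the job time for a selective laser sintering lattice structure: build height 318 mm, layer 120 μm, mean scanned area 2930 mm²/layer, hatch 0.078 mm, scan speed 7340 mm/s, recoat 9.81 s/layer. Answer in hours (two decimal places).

10.99 hours

Number of layers: 318 / 0.12 → 2650 (rounded up).
Hatch length per layer: 2930 / 0.078 → 37564.1 mm.
Laser time per layer: 37564.1 / 7340 → 5.1177 s.
Per-layer time: 5.1177 + 9.81 → 14.9277 s.
Total: 2650 × 14.9277 s = 39558.405 s → 10.99 hours.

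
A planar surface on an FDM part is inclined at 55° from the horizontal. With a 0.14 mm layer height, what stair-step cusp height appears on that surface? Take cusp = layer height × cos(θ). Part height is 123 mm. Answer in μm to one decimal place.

80.3 μm

Cusp = layer height × cos(55°) = 0.14 × 0.5736 = 0.080304 mm = 80.3 μm.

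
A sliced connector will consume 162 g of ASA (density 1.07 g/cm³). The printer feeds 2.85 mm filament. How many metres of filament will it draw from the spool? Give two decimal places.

23.73 m

Extruded volume: 162/1.07 = 151.4019 cm³ (151401.9 mm³).
A = π r² = π × 1.425² = 6.3794 mm².
L = V/A = 151401.9/6.3794 = 23732.94 mm → 23.73 m.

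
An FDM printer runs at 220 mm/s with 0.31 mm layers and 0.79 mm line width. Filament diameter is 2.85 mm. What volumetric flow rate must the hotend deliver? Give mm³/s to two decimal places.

Extrusion cross-section: 0.31 × 0.79 → 0.2449 mm².
Volumetric flow = 220 × 0.2449 = 53.88 mm³/s.

53.88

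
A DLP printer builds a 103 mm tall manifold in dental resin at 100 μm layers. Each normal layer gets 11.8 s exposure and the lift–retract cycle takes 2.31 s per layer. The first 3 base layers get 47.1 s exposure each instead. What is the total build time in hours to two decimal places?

Layers = ⌈103/0.1⌉ = 1030.
Burn-in layers: 3 × (47.1 + 2.31) → 148.23 s.
Regular layers: 1027 × (11.8 + 2.31) → 14490.97 s.
Sum: 148.23 + 14490.97 = 14639.2 s → 4.07 hours.

4.07 hours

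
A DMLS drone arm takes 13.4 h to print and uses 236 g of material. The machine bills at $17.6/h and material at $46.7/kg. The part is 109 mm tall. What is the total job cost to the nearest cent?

Machine cost: 17.6 × 13.4 → $235.84.
Material charge = 46.7 × 236/1000 = $11.0212.
Total = 235.84 + 11.0212 = 246.8612 ≈ $246.86.

$246.86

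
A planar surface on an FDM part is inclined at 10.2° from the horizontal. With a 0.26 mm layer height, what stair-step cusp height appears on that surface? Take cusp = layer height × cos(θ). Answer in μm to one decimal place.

255.9 μm

h_c = t·cos θ = 0.26 × 0.9842 = 0.255892 mm (255.9 μm).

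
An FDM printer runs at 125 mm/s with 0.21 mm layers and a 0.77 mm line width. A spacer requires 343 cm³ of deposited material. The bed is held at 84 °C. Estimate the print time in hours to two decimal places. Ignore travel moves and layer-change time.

Line area = 0.21 × 0.77, so 0.1617 mm².
Toolpath length = 343 cm³ / 0.1617 mm² = 343000 / 0.1617 = 2121212.1 mm.
Print-move time: 2121212.1 / 125 → 16969.7 s.
In the requested units: 16969.7 s = 4.71 hours.

4.71 hours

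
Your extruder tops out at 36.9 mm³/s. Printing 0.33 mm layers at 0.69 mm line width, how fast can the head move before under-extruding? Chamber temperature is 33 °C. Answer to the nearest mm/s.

A: 0.33 × 0.69 → 0.2277 mm².
Max speed = 36.9 / 0.2277 = 162.06 ≈ 162 mm/s.

162 mm/s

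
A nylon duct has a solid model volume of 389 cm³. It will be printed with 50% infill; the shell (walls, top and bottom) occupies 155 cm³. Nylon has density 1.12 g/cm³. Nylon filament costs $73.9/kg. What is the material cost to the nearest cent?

$22.51

Infill region = 389 − 155 = 234 cm³.
Infill deposited = 0.50 × 234 = 117 cm³.
Total extruded = 155 + 117, so 272 cm³.
Mass = 272 × 1.12, so 304.64 g.
Cost = 304.64 g / 1000 × $73.9/kg = $22.51.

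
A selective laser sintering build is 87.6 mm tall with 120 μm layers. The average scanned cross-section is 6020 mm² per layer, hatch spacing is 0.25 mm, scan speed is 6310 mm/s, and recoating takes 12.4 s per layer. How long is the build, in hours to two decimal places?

3.29 hours

Layer count = ceil(87.6 / 0.12) = 730.
Hatch length per layer: 6020 / 0.25 → 24080 mm.
Scan time per layer = 24080 / 6310, so 3.8162 s.
Time per layer = 3.8162 + 12.4 = 16.2162 s.
Total: 730 × 16.2162 s = 11837.826 s → 3.29 hours.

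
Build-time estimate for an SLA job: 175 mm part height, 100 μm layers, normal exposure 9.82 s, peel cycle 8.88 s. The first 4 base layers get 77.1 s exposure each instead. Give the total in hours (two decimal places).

9.17 hours

Number of layers: 175 / 0.1 → 1750 (rounded up).
Bottom layers = 4 × (77.1 + 8.88) = 343.92 s.
Normal layers = 1746 × (9.82 + 8.88), so 32650.2 s.
Total = 343.92 + 32650.2 = 32994.12 s = 9.17 hours.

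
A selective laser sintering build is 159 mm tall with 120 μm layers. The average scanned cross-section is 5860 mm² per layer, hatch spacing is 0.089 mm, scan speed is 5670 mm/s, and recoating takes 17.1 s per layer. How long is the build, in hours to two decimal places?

Layers = ⌈159/0.12⌉ = 1325.
Scan path per layer = 5860 / 0.089, so 65842.7 mm.
Scan time per layer = 65842.7 / 5670, so 11.6125 s.
Layer cycle = 11.6125 + 17.1 = 28.7125 s.
Total: 1325 × 28.7125 s = 38044.0625 s → 10.57 hours.

10.57 hours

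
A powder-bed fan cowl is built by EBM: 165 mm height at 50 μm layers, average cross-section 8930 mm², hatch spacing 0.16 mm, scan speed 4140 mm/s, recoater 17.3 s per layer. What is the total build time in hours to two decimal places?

28.22 hours

Layer count = ceil(165 / 0.05) = 3300.
Scan path per layer: 8930 / 0.16 → 55812.5 mm.
Scan time per layer: 55812.5 / 4140 → 13.4813 s.
Layer cycle = 13.4813 + 17.3, so 30.7813 s.
Build time = 3300 × 30.7813 = 101578.29 s = 28.22 hours.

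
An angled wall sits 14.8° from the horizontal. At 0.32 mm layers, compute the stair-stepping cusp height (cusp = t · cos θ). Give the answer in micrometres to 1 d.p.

h_c = t·cos θ = 0.32 × 0.9668 = 0.309376 mm (309.4 μm).

309.4 μm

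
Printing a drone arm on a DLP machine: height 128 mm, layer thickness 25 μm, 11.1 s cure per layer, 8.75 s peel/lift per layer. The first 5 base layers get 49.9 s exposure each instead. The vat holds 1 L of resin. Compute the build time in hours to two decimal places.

Layers = ⌈128/0.025⌉ = 5120.
Base layers = 5 × (49.9 + 8.75) = 293.25 s.
Remaining layers = 5115 × (11.1 + 8.75), so 101532.75 s.
Total = 293.25 + 101532.75 = 101826 s = 28.29 hours.

28.29 hours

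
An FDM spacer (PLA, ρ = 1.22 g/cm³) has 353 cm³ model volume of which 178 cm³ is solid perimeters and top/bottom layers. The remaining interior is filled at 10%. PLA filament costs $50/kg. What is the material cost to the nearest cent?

Interior volume: 353 − 178 → 175 cm³.
Infill volume = 0.10 × 175, so 17.5 cm³.
Deposited volume: 178 + 17.5 → 195.5 cm³.
Mass = 195.5 × 1.22, so 238.51 g.
At $50/kg: 238.51/1000 × 50 = $11.93.

$11.93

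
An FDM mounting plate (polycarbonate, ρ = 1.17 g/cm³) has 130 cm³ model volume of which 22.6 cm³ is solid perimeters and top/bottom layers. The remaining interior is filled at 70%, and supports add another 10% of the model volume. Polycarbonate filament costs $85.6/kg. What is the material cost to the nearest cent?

$11.09

Volume inside the shell: 130 − 22.6 → 107.4 cm³.
Infill volume = 0.70 × 107.4, so 75.18 cm³.
Support: 0.10 × 130 → 13 cm³.
Total printed volume = 22.6 + 75.18 + 13, so 110.78 cm³.
Mass: 110.78 × 1.17 → 129.6126 g.
At $85.6/kg: 129.6126/1000 × 85.6 = $11.09.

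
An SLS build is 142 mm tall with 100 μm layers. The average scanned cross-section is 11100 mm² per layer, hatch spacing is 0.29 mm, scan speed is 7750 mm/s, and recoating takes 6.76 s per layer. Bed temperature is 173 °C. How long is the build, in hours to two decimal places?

Layer count = ceil(142 / 0.1) = 1420.
Scan path per layer = 11100 / 0.29, so 38275.9 mm.
Scan time per layer = 38275.9 / 7750, so 4.9388 s.
Layer cycle: 4.9388 + 6.76 → 11.6988 s.
Total: 1420 × 11.6988 s = 16612.296 s → 4.61 hours.

4.61 hours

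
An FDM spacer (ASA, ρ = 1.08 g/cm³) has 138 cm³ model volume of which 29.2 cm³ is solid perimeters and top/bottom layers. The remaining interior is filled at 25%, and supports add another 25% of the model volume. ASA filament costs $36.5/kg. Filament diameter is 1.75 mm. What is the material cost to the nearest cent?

Volume inside the shell: 138 − 29.2 → 108.8 cm³.
Deposited infill = 0.25 × 108.8 = 27.2 cm³.
Support = 0.25 × 138 = 34.5 cm³.
Total extruded = 29.2 + 27.2 + 34.5, so 90.9 cm³.
Mass = 90.9 × 1.08, so 98.172 g.
Cost = 98.172 g / 1000 × $36.5/kg = $3.58.

$3.58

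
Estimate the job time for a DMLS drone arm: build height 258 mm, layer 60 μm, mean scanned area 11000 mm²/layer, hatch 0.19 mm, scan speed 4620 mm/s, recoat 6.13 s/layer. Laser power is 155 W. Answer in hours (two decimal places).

22.29 hours

Number of layers: 258 / 0.06 → 4300 (rounded up).
Per-layer scan distance = 11000 / 0.19, so 57894.7 mm.
Scan time per layer = 57894.7 / 4620 = 12.5313 s.
Time per layer = 12.5313 + 6.13 = 18.6613 s.
4300 layers × 18.6613 s/layer = 80243.59 s, i.e. 22.29 hours.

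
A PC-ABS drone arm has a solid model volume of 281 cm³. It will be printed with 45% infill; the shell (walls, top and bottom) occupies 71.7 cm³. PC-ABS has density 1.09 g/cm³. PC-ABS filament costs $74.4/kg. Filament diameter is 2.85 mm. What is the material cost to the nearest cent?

Infill region: 281 − 71.7 → 209.3 cm³.
Deposited infill = 0.45 × 209.3 = 94.185 cm³.
Deposited volume: 71.7 + 94.185 → 165.885 cm³.
Mass = 165.885 × 1.09 = 180.81465 g.
Cost = 180.81465 g / 1000 × $74.4/kg = $13.45.

$13.45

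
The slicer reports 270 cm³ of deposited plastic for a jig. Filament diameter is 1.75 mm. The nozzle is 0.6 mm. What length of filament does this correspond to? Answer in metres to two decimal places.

A = π r² = π × 0.875² = 2.4053 mm².
L = 270000 mm³ / 2.4053 mm² = 112252.11 mm, i.e. 112.25 m.

112.25 m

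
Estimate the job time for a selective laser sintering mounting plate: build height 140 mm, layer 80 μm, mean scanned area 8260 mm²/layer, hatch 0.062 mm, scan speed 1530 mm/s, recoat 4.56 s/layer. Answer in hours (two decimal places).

Layers = ⌈140/0.08⌉ = 1750.
Hatch length per layer: 8260 / 0.062 → 133225.8 mm.
Scan time per layer = 133225.8 / 1530, so 87.0757 s.
Per-layer time = 87.0757 + 4.56 = 91.6357 s.
1750 layers × 91.6357 s/layer = 160362.475 s, i.e. 44.55 hours.

44.55 hours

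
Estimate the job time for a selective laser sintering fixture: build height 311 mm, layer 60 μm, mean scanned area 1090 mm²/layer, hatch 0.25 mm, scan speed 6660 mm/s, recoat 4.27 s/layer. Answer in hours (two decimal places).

Number of layers: 311 / 0.06 → 5184 (rounded up).
Scan path per layer = 1090 / 0.25, so 4360 mm.
Scan time per layer = 4360 / 6660, so 0.6547 s.
Time per layer = 0.6547 + 4.27, so 4.9247 s.
5184 layers × 4.9247 s/layer = 25529.6448 s, i.e. 7.09 hours.

7.09 hours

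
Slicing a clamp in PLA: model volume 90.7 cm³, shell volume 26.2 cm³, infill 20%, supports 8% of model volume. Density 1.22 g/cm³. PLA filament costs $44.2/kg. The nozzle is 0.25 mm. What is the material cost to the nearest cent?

Volume inside the shell = 90.7 − 26.2 = 64.5 cm³.
Infill deposited = 0.20 × 64.5 = 12.9 cm³.
Support = 0.08 × 90.7, so 7.256 cm³.
Total printed volume = 26.2 + 12.9 + 7.256 = 46.356 cm³.
Mass = 46.356 × 1.22 = 56.55432 g.
At $44.2/kg: 56.55432/1000 × 44.2 = $2.50.

$2.50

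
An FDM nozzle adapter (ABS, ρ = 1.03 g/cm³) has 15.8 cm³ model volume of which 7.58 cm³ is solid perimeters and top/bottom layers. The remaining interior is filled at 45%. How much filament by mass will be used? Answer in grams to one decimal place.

Infill region = 15.8 − 7.58 = 8.22 cm³.
Infill deposited = 0.45 × 8.22 = 3.699 cm³.
Total printed volume = 7.58 + 3.699, so 11.279 cm³.
Mass: 11.279 × 1.03 → 11.61737 g.

11.6 g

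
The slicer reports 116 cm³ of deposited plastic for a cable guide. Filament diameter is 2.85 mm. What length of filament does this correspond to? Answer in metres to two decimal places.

Cross-section of 2.85 mm filament: π·(2.85/2)² = 6.3794 mm².
Length = 116 cm³ / 6.3794 mm² = 116000 / 6.3794 = 18183.53 mm = 18.18 m.

18.18 m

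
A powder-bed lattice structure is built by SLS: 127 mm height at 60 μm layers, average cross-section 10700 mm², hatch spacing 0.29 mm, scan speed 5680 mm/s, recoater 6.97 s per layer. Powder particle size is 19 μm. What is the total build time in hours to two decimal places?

7.92 hours

Number of layers: 127 / 0.06 → 2117 (rounded up).
Scan path per layer = 10700 / 0.29 = 36896.6 mm.
Scan time per layer = 36896.6 / 5680 = 6.4959 s.
Time per layer: 6.4959 + 6.97 → 13.4659 s.
2117 layers × 13.4659 s/layer = 28507.3103 s, i.e. 7.92 hours.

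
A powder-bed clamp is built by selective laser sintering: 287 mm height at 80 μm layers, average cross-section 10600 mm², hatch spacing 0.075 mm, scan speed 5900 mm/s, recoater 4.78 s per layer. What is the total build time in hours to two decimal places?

Layers = ⌈287/0.08⌉ = 3588.
Scan path per layer = 10600 / 0.075 = 141333.3 mm.
Scan time per layer: 141333.3 / 5900 → 23.9548 s.
Layer cycle = 23.9548 + 4.78 = 28.7348 s.
Build time = 3588 × 28.7348 = 103100.4624 s = 28.64 hours.

28.64 hours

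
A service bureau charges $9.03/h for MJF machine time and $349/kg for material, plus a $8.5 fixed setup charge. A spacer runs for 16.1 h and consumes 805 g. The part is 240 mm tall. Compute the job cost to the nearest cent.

$434.83

Machine cost = 9.03 × 16.1, so $145.383.
Material cost = 349 × 805/1000 = $280.945.
Total = 145.383 + 280.945 + 8.5 = 434.828 ≈ $434.83.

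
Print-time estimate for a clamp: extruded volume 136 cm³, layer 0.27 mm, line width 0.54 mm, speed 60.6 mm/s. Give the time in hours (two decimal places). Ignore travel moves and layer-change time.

Bead cross-section: 0.27 × 0.54 → 0.1458 mm².
Path length: 136000 mm³ / 0.1458 mm² → 932784.6 mm.
Time extruding = 932784.6 / 60.6 = 15392.5 s.
In the requested units: 15392.5 s = 4.28 hours.

4.28 hours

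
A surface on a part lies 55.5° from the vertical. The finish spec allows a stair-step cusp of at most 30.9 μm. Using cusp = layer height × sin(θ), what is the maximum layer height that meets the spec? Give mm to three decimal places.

0.037 mm

t = h_c / sin θ = 0.0309 / 0.8241 = 0.037 mm.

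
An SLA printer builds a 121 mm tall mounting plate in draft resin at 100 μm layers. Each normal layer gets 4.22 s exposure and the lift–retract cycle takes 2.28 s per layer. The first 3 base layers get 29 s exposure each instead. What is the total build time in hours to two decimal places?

2.21 hours

Number of layers: 121 / 0.1 → 1210 (rounded up).
Burn-in layers = 3 × (29 + 2.28) = 93.84 s.
Regular layers = 1207 × (4.22 + 2.28) = 7845.5 s.
Total = 93.84 + 7845.5 = 7939.34 s = 2.21 hours.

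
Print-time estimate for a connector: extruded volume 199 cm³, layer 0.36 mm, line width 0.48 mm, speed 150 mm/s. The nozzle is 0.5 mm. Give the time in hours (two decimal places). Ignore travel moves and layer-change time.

2.13 hours

Line area = 0.36 × 0.48, so 0.1728 mm².
Total extruded path = 199000/0.1728 = 1151620.4 mm.
Extrusion time = 1151620.4 / 150, so 7677.5 s.
Converting: 7677.5 s = 2.13 hours.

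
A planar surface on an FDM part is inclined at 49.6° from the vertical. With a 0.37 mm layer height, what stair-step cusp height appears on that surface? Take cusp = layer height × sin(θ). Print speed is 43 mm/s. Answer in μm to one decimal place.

281.8 μm

sin(49.6°) = 0.7615, so cusp = 0.37 × 0.7615 = 0.281755 mm → 281.8 μm.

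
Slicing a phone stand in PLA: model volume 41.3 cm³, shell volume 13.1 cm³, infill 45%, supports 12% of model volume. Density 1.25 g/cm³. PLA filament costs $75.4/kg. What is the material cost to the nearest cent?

Interior volume = 41.3 − 13.1, so 28.2 cm³.
Deposited infill: 0.45 × 28.2 → 12.69 cm³.
Support = 0.12 × 41.3 = 4.956 cm³.
Total extruded = 13.1 + 12.69 + 4.956 = 30.746 cm³.
Mass = 30.746 × 1.25, so 38.4325 g.
Cost = 38.4325 g / 1000 × $75.4/kg = $2.90.

$2.90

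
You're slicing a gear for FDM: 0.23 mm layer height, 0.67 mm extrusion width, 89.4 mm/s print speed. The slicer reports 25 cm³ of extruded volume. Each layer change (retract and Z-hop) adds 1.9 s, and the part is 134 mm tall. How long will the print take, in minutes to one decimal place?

Extrusion cross-section: 0.23 × 0.67 → 0.1541 mm².
Path length: 25000 mm³ / 0.1541 mm² → 162232.3 mm.
Time extruding = 162232.3 / 89.4, so 1814.7 s.
Number of layers: 134 / 0.23 → 583 (rounded up).
Layer-change overhead = 583 × 1.9, so 1107.7 s.
Altogether 1814.7 + 1107.7 = 2922.4 s, i.e. 48.7 minutes.

48.7 minutes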